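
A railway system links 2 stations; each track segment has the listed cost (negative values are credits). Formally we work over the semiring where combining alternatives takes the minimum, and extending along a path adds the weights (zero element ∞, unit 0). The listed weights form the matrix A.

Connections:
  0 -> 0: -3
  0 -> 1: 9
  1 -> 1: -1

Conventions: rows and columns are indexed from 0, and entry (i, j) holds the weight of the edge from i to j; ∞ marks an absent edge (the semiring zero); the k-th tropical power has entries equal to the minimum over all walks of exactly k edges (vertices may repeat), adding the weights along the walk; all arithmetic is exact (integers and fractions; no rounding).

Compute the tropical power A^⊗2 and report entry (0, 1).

A^⊗2:
  [-6, 6]
  [∞, -2]
Key observation: the optimum is the walk 0->0->1, with weight (-3) + 9 = 6.
Optimal value attained by: walk 0->0->1.
Answer: (A^⊗2)[0][1] = 6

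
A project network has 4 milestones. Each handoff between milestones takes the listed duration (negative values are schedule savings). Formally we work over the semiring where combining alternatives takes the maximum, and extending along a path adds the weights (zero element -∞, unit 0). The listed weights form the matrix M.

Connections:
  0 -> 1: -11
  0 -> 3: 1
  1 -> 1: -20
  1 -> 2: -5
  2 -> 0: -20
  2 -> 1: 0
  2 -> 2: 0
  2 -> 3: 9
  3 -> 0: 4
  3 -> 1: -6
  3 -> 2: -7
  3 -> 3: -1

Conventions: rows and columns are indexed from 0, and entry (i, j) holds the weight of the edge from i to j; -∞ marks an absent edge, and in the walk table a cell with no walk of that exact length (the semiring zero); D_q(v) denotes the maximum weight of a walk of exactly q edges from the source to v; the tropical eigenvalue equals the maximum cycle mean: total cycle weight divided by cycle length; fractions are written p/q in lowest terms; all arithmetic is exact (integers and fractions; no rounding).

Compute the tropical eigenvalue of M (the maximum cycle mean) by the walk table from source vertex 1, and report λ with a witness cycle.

q=0: [-∞, 0, -∞, -∞]
q=1: [-∞, -20, -5, -∞]
q=2: [-25, -5, -5, 4]
q=3: [8, -2, -3, 4]
q=4: [8, -2, -3, 9]
Optimal cycle mean attained by: cycle 0->3->0, total 1 + 4, length 2.
Answer: λ = 5/2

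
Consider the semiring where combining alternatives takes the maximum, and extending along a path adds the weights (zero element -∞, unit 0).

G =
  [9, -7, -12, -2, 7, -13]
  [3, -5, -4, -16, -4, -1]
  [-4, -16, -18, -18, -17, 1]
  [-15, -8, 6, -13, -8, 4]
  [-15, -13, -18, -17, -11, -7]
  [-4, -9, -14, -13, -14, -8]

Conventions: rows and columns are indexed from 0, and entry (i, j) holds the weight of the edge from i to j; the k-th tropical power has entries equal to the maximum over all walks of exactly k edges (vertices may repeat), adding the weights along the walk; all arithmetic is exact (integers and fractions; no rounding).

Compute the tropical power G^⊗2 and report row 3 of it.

G^⊗2:
  [18, 2, 4, 7, 16, 2]
  [12, -4, -9, 1, 10, -3]
  [5, -8, -12, -6, 3, -7]
  [2, -5, -7, -9, -8, 7]
  [-6, -16, -11, -17, -8, -13]
  [5, -11, -7, -6, 3, -9]
Answer: row 3 of G^⊗2 = [2, -5, -7, -9, -8, 7]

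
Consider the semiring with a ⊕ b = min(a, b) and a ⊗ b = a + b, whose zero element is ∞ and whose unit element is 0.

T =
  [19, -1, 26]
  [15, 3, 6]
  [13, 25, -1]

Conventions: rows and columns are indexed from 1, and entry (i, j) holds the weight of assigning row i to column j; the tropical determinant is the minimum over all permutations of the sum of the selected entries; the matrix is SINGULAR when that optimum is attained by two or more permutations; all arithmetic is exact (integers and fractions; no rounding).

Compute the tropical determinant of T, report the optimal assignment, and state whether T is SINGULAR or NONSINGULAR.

σ = (1, 2, 3): 19 + 3 + (-1) = 21
σ = (1, 3, 2): 19 + 6 + 25 = 50
σ = (2, 1, 3): (-1) + 15 + (-1) = 13
σ = (2, 3, 1): (-1) + 6 + 13 = 18
σ = (3, 1, 2): 26 + 15 + 25 = 66
σ = (3, 2, 1): 26 + 3 + 13 = 42
Optimal value attained by: σ = (2, 1, 3).
Answer: det⊕(T) = 13; verdict: NONSINGULAR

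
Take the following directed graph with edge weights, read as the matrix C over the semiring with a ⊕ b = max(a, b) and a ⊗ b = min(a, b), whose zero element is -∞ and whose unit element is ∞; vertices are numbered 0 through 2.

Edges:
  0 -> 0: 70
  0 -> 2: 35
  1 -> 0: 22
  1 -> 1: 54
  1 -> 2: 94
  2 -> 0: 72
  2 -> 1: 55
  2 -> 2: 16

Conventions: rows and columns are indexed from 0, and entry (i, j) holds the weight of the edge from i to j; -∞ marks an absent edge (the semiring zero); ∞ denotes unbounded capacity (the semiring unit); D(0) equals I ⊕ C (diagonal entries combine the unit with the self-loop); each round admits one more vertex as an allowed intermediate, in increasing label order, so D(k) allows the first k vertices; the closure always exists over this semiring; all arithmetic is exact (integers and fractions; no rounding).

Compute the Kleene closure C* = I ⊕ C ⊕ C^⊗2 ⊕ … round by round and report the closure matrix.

D(0):
  [∞, -∞, 35]
  [22, ∞, 94]
  [72, 55, ∞]
D(1):
  [∞, -∞, 35]
  [22, ∞, 94]
  [72, 55, ∞]
D(2):
  [∞, -∞, 35]
  [22, ∞, 94]
  [72, 55, ∞]
D(3):
  [∞, 35, 35]
  [72, ∞, 94]
  [72, 55, ∞]
Answer: C* = [[∞, 35, 35], [72, ∞, 94], [72, 55, ∞]]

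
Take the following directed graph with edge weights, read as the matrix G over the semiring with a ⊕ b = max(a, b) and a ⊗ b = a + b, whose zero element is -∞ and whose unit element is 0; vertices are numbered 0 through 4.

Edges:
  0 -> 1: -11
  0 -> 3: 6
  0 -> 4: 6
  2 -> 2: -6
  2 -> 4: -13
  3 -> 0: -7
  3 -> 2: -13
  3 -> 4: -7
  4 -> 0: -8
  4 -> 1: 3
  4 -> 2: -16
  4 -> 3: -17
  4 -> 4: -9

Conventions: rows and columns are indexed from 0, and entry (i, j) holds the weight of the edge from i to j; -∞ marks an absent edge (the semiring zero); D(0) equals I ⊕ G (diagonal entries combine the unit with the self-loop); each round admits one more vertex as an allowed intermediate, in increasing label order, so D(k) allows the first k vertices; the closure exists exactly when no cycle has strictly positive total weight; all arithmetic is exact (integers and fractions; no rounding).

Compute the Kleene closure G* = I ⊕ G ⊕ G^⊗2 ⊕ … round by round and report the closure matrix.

D(0):
  [0, -11, -∞, 6, 6]
  [-∞, 0, -∞, -∞, -∞]
  [-∞, -∞, 0, -∞, -13]
  [-7, -∞, -13, 0, -7]
  [-8, 3, -16, -17, 0]
D(1):
  [0, -11, -∞, 6, 6]
  [-∞, 0, -∞, -∞, -∞]
  [-∞, -∞, 0, -∞, -13]
  [-7, -18, -13, 0, -1]
  [-8, 3, -16, -2, 0]
D(2):
  [0, -11, -∞, 6, 6]
  [-∞, 0, -∞, -∞, -∞]
  [-∞, -∞, 0, -∞, -13]
  [-7, -18, -13, 0, -1]
  [-8, 3, -16, -2, 0]
D(3):
  [0, -11, -∞, 6, 6]
  [-∞, 0, -∞, -∞, -∞]
  [-∞, -∞, 0, -∞, -13]
  [-7, -18, -13, 0, -1]
  [-8, 3, -16, -2, 0]
D(4):
  [0, -11, -7, 6, 6]
  [-∞, 0, -∞, -∞, -∞]
  [-∞, -∞, 0, -∞, -13]
  [-7, -18, -13, 0, -1]
  [-8, 3, -15, -2, 0]
D(5):
  [0, 9, -7, 6, 6]
  [-∞, 0, -∞, -∞, -∞]
  [-21, -10, 0, -15, -13]
  [-7, 2, -13, 0, -1]
  [-8, 3, -15, -2, 0]
Answer: G* = [[0, 9, -7, 6, 6], [-∞, 0, -∞, -∞, -∞], [-21, -10, 0, -15, -13], [-7, 2, -13, 0, -1], [-8, 3, -15, -2, 0]]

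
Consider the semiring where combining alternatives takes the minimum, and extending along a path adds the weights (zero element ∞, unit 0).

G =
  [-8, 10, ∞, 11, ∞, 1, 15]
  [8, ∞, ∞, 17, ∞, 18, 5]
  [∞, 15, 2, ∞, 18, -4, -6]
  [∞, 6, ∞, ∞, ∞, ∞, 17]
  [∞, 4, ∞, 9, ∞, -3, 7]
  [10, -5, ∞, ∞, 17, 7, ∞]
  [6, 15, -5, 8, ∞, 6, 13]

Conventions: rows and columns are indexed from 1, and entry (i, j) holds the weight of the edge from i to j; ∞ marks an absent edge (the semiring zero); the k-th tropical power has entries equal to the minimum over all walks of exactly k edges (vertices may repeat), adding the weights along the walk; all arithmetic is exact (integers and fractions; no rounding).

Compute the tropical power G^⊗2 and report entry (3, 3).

G^⊗2:
  [-16, -4, 10, 3, 18, -7, 7]
  [0, 13, 0, 13, 35, 9, 18]
  [0, -9, -11, 2, 13, -2, -4]
  [14, 32, 12, 23, ∞, 23, 11]
  [7, -8, 2, 15, 14, 4, 9]
  [2, 2, ∞, 12, 24, 11, 0]
  [-2, 1, -3, 17, 13, -9, -11]
Key observation: the optimum is the walk 3->7->3, with weight (-6) + (-5) = -11.
Optimal value attained by: walk 3->7->3.
Answer: (G^⊗2)[3][3] = -11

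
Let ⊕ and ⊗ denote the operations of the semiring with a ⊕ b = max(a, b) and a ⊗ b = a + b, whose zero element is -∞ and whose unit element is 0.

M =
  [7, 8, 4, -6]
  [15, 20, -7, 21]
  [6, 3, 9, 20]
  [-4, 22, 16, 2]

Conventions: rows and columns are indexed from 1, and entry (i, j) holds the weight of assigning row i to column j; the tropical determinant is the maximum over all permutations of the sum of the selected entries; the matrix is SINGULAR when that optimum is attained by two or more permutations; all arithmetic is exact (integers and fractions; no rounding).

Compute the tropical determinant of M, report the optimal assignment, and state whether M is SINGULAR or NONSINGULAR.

σ = (1, 2, 3, 4): 7 + 20 + 9 + 2 = 38
σ = (1, 2, 4, 3): 7 + 20 + 20 + 16 = 63
σ = (1, 3, 2, 4): 7 + (-7) + 3 + 2 = 5
σ = (1, 3, 4, 2): 7 + (-7) + 20 + 22 = 42
σ = (1, 4, 2, 3): 7 + 21 + 3 + 16 = 47
σ = (1, 4, 3, 2): 7 + 21 + 9 + 22 = 59
σ = (2, 1, 3, 4): 8 + 15 + 9 + 2 = 34
σ = (2, 1, 4, 3): 8 + 15 + 20 + 16 = 59
σ = (2, 3, 1, 4): 8 + (-7) + 6 + 2 = 9
σ = (2, 3, 4, 1): 8 + (-7) + 20 + (-4) = 17
σ = (2, 4, 1, 3): 8 + 21 + 6 + 16 = 51
σ = (2, 4, 3, 1): 8 + 21 + 9 + (-4) = 34
σ = (3, 1, 2, 4): 4 + 15 + 3 + 2 = 24
σ = (3, 1, 4, 2): 4 + 15 + 20 + 22 = 61
σ = (3, 2, 1, 4): 4 + 20 + 6 + 2 = 32
σ = (3, 2, 4, 1): 4 + 20 + 20 + (-4) = 40
σ = (3, 4, 1, 2): 4 + 21 + 6 + 22 = 53
σ = (3, 4, 2, 1): 4 + 21 + 3 + (-4) = 24
σ = (4, 1, 2, 3): (-6) + 15 + 3 + 16 = 28
σ = (4, 1, 3, 2): (-6) + 15 + 9 + 22 = 40
σ = (4, 2, 1, 3): (-6) + 20 + 6 + 16 = 36
σ = (4, 2, 3, 1): (-6) + 20 + 9 + (-4) = 19
σ = (4, 3, 1, 2): (-6) + (-7) + 6 + 22 = 15
σ = (4, 3, 2, 1): (-6) + (-7) + 3 + (-4) = -14
Optimal value attained by: σ = (1, 2, 4, 3).
Answer: det⊕(M) = 63; verdict: NONSINGULAR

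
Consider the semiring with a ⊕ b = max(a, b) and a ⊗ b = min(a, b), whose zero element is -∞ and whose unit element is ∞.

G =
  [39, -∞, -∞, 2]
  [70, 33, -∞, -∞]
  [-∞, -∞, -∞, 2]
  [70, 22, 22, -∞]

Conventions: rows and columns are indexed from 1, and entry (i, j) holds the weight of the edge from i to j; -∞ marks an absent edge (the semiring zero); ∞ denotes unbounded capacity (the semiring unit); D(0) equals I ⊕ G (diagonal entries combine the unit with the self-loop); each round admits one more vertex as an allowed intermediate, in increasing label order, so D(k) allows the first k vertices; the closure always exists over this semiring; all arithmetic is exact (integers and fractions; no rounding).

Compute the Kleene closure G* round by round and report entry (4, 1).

D(0):
  [∞, -∞, -∞, 2]
  [70, ∞, -∞, -∞]
  [-∞, -∞, ∞, 2]
  [70, 22, 22, ∞]
D(1):
  [∞, -∞, -∞, 2]
  [70, ∞, -∞, 2]
  [-∞, -∞, ∞, 2]
  [70, 22, 22, ∞]
D(2):
  [∞, -∞, -∞, 2]
  [70, ∞, -∞, 2]
  [-∞, -∞, ∞, 2]
  [70, 22, 22, ∞]
D(3):
  [∞, -∞, -∞, 2]
  [70, ∞, -∞, 2]
  [-∞, -∞, ∞, 2]
  [70, 22, 22, ∞]
D(4):
  [∞, 2, 2, 2]
  [70, ∞, 2, 2]
  [2, 2, ∞, 2]
  [70, 22, 22, ∞]
Answer: G*[4][1] = 70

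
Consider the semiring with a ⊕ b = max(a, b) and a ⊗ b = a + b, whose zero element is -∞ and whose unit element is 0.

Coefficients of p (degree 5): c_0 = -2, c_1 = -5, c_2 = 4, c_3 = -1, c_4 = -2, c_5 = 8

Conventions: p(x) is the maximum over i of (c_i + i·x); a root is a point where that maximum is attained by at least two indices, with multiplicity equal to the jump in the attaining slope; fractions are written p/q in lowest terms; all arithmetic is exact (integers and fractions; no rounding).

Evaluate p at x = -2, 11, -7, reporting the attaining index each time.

p(-2) = max(-2+0·(-2)=-2, -5+1·(-2)=-7, 4+2·(-2)=0, -1+3·(-2)=-7, -2+4·(-2)=-10, 8+5·(-2)=-2) = 0 (attained by i=2)
p(11) = max(-2+0·11=-2, -5+1·11=6, 4+2·11=26, -1+3·11=32, -2+4·11=42, 8+5·11=63) = 63 (attained by i=5)
p(-7) = max(-2+0·(-7)=-2, -5+1·(-7)=-12, 4+2·(-7)=-10, -1+3·(-7)=-22, -2+4·(-7)=-30, 8+5·(-7)=-27) = -2 (attained by i=0)
Answer: p(-2) = 0; p(11) = 63; p(-7) = -2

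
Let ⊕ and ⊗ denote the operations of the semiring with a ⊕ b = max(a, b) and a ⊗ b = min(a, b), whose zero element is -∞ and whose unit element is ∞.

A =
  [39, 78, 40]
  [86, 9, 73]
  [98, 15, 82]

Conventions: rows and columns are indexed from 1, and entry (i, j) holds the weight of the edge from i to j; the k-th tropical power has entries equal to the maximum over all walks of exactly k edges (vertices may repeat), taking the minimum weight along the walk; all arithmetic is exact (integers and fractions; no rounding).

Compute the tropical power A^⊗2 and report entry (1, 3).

A^⊗2:
  [78, 39, 73]
  [73, 78, 73]
  [82, 78, 82]
Key observation: the optimum is the walk 1->2->3, with weight 78 min 73 = 73.
Optimal value attained by: walk 1->2->3.
Answer: (A^⊗2)[1][3] = 73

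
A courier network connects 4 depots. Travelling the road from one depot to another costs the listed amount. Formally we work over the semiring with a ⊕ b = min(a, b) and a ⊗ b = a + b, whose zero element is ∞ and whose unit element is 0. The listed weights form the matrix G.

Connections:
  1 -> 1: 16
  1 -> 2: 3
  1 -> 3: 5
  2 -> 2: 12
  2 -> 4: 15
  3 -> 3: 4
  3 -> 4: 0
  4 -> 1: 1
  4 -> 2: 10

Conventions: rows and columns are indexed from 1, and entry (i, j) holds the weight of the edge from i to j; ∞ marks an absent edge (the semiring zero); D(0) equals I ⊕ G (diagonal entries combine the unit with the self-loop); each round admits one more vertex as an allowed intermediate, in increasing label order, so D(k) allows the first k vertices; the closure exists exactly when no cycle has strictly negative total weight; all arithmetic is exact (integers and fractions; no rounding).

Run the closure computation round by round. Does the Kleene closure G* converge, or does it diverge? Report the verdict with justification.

D(0):
  [0, 3, 5, ∞]
  [∞, 0, ∞, 15]
  [∞, ∞, 0, 0]
  [1, 10, ∞, 0]
D(1):
  [0, 3, 5, ∞]
  [∞, 0, ∞, 15]
  [∞, ∞, 0, 0]
  [1, 4, 6, 0]
D(2):
  [0, 3, 5, 18]
  [∞, 0, ∞, 15]
  [∞, ∞, 0, 0]
  [1, 4, 6, 0]
D(3):
  [0, 3, 5, 5]
  [∞, 0, ∞, 15]
  [∞, ∞, 0, 0]
  [1, 4, 6, 0]
D(4):
  [0, 3, 5, 5]
  [16, 0, 21, 15]
  [1, 4, 0, 0]
  [1, 4, 6, 0]
Key observation: every diagonal entry stays at the unit through all rounds, so no improving cycle exists.
Answer: CONVERGES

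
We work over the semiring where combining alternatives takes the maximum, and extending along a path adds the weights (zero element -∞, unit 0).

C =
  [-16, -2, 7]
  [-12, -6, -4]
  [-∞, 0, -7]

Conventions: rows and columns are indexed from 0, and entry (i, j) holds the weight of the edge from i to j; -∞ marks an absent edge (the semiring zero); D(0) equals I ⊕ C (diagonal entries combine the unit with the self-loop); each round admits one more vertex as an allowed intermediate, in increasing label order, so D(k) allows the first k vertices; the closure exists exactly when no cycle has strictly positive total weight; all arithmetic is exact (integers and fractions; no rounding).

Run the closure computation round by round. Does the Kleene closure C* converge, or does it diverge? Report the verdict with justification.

D(0):
  [0, -2, 7]
  [-12, 0, -4]
  [-∞, 0, 0]
D(1):
  [0, -2, 7]
  [-12, 0, -4]
  [-∞, 0, 0]
D(2):
  [0, -2, 7]
  [-12, 0, -4]
  [-12, 0, 0]
D(3):
  [0, 7, 7]
  [-12, 0, -4]
  [-12, 0, 0]
Key observation: every diagonal entry stays at the unit through all rounds, so no improving cycle exists.
Answer: CONVERGES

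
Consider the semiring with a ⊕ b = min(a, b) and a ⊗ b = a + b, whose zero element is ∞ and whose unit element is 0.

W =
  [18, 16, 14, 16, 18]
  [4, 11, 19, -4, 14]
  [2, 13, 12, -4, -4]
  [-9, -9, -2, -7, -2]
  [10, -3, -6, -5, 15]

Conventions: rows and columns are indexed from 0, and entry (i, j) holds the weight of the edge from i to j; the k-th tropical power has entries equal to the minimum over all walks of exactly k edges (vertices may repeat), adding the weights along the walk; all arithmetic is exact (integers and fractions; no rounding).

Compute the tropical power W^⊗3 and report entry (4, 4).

W^⊗2:
  [7, 7, 12, 9, 10]
  [-13, -13, -6, -11, -6]
  [-13, -13, -10, -11, -6]
  [-16, -16, -9, -14, -9]
  [-14, -14, -7, -12, -10]
W^⊗3:
  [0, 0, 4, 2, 7]
  [-20, -20, -13, -18, -13]
  [-20, -20, -13, -18, -14]
  [-23, -23, -16, -21, -16]
  [-21, -21, -16, -19, -14]
Key observation: the optimum is the walk 4->3->3->4, with weight (-5) + (-7) + (-2) = -14.
Optimal value attained by: walk 4->3->3->4.
Answer: (W^⊗3)[4][4] = -14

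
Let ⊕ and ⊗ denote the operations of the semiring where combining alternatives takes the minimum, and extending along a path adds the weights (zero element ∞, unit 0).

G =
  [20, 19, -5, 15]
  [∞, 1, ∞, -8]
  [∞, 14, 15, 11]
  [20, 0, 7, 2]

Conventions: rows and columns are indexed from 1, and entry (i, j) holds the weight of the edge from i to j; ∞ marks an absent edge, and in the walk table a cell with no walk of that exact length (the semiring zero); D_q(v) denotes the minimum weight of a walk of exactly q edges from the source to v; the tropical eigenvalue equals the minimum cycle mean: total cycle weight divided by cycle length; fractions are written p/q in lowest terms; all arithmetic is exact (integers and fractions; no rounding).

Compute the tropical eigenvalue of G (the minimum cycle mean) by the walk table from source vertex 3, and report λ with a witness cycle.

q=0: [∞, ∞, 0, ∞]
q=1: [∞, 14, 15, 11]
q=2: [31, 11, 18, 6]
q=3: [26, 6, 13, 3]
q=4: [23, 3, 10, -2]
Optimal cycle mean attained by: cycle 2->4->2, total (-8) + 0, length 2.
Answer: λ = -4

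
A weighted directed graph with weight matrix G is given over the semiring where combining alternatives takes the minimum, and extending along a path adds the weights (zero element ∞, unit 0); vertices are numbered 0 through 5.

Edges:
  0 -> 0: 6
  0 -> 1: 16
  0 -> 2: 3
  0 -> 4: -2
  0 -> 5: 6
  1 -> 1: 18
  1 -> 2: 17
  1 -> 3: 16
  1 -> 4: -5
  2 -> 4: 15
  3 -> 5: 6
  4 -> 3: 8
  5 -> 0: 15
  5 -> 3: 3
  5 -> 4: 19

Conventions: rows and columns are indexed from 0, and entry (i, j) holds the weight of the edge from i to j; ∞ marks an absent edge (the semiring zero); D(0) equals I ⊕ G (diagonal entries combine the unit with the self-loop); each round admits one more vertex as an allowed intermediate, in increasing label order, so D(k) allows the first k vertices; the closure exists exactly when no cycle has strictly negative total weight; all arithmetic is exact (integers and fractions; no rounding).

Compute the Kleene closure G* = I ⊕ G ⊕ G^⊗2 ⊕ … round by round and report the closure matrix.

D(0):
  [0, 16, 3, ∞, -2, 6]
  [∞, 0, 17, 16, -5, ∞]
  [∞, ∞, 0, ∞, 15, ∞]
  [∞, ∞, ∞, 0, ∞, 6]
  [∞, ∞, ∞, 8, 0, ∞]
  [15, ∞, ∞, 3, 19, 0]
D(1):
  [0, 16, 3, ∞, -2, 6]
  [∞, 0, 17, 16, -5, ∞]
  [∞, ∞, 0, ∞, 15, ∞]
  [∞, ∞, ∞, 0, ∞, 6]
  [∞, ∞, ∞, 8, 0, ∞]
  [15, 31, 18, 3, 13, 0]
D(2):
  [0, 16, 3, 32, -2, 6]
  [∞, 0, 17, 16, -5, ∞]
  [∞, ∞, 0, ∞, 15, ∞]
  [∞, ∞, ∞, 0, ∞, 6]
  [∞, ∞, ∞, 8, 0, ∞]
  [15, 31, 18, 3, 13, 0]
D(3):
  [0, 16, 3, 32, -2, 6]
  [∞, 0, 17, 16, -5, ∞]
  [∞, ∞, 0, ∞, 15, ∞]
  [∞, ∞, ∞, 0, ∞, 6]
  [∞, ∞, ∞, 8, 0, ∞]
  [15, 31, 18, 3, 13, 0]
D(4):
  [0, 16, 3, 32, -2, 6]
  [∞, 0, 17, 16, -5, 22]
  [∞, ∞, 0, ∞, 15, ∞]
  [∞, ∞, ∞, 0, ∞, 6]
  [∞, ∞, ∞, 8, 0, 14]
  [15, 31, 18, 3, 13, 0]
D(5):
  [0, 16, 3, 6, -2, 6]
  [∞, 0, 17, 3, -5, 9]
  [∞, ∞, 0, 23, 15, 29]
  [∞, ∞, ∞, 0, ∞, 6]
  [∞, ∞, ∞, 8, 0, 14]
  [15, 31, 18, 3, 13, 0]
D(6):
  [0, 16, 3, 6, -2, 6]
  [24, 0, 17, 3, -5, 9]
  [44, 60, 0, 23, 15, 29]
  [21, 37, 24, 0, 19, 6]
  [29, 45, 32, 8, 0, 14]
  [15, 31, 18, 3, 13, 0]
Answer: G* = [[0, 16, 3, 6, -2, 6], [24, 0, 17, 3, -5, 9], [44, 60, 0, 23, 15, 29], [21, 37, 24, 0, 19, 6], [29, 45, 32, 8, 0, 14], [15, 31, 18, 3, 13, 0]]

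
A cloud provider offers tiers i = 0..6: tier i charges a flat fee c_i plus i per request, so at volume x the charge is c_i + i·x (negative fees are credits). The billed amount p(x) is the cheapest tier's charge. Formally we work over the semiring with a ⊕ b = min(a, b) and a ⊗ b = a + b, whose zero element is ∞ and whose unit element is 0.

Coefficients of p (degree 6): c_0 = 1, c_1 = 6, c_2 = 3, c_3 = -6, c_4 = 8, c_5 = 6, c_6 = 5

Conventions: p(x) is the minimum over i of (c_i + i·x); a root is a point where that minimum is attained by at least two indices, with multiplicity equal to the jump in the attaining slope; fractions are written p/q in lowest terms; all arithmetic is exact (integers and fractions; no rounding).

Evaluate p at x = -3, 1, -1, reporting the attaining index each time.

p(-3) = min(1+0·(-3)=1, 6+1·(-3)=3, 3+2·(-3)=-3, -6+3·(-3)=-15, 8+4·(-3)=-4, 6+5·(-3)=-9, 5+6·(-3)=-13) = -15 (attained by i=3)
p(1) = min(1+0·1=1, 6+1·1=7, 3+2·1=5, -6+3·1=-3, 8+4·1=12, 6+5·1=11, 5+6·1=11) = -3 (attained by i=3)
p(-1) = min(1+0·(-1)=1, 6+1·(-1)=5, 3+2·(-1)=1, -6+3·(-1)=-9, 8+4·(-1)=4, 6+5·(-1)=1, 5+6·(-1)=-1) = -9 (attained by i=3)
Answer: p(-3) = -15; p(1) = -3; p(-1) = -9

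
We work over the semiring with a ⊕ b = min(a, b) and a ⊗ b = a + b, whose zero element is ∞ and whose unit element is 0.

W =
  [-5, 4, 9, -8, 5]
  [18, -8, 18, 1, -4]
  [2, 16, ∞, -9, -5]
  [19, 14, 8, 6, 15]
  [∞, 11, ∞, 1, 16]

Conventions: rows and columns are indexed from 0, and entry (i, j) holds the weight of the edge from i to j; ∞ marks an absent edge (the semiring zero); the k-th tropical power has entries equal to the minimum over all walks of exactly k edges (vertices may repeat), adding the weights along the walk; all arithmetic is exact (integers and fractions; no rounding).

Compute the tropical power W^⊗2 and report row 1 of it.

W^⊗2:
  [-10, -4, 0, -13, 0]
  [10, -16, 9, -7, -12]
  [-3, 5, -1, -6, 6]
  [10, 6, 14, -1, 3]
  [20, 3, 9, 7, 7]
Answer: row 1 of W^⊗2 = [10, -16, 9, -7, -12]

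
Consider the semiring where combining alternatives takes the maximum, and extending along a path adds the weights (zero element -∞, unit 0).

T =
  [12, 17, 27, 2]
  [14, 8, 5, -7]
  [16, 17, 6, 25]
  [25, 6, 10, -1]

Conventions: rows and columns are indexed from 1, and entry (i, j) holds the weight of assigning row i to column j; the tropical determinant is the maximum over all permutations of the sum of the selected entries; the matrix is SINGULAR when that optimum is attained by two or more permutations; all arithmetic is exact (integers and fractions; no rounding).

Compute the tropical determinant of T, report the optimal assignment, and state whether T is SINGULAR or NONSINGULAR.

σ = (1, 2, 3, 4): 12 + 8 + 6 + (-1) = 25
σ = (1, 2, 4, 3): 12 + 8 + 25 + 10 = 55
σ = (1, 3, 2, 4): 12 + 5 + 17 + (-1) = 33
σ = (1, 3, 4, 2): 12 + 5 + 25 + 6 = 48
σ = (1, 4, 2, 3): 12 + (-7) + 17 + 10 = 32
σ = (1, 4, 3, 2): 12 + (-7) + 6 + 6 = 17
σ = (2, 1, 3, 4): 17 + 14 + 6 + (-1) = 36
σ = (2, 1, 4, 3): 17 + 14 + 25 + 10 = 66
σ = (2, 3, 1, 4): 17 + 5 + 16 + (-1) = 37
σ = (2, 3, 4, 1): 17 + 5 + 25 + 25 = 72
σ = (2, 4, 1, 3): 17 + (-7) + 16 + 10 = 36
σ = (2, 4, 3, 1): 17 + (-7) + 6 + 25 = 41
σ = (3, 1, 2, 4): 27 + 14 + 17 + (-1) = 57
σ = (3, 1, 4, 2): 27 + 14 + 25 + 6 = 72
σ = (3, 2, 1, 4): 27 + 8 + 16 + (-1) = 50
σ = (3, 2, 4, 1): 27 + 8 + 25 + 25 = 85
σ = (3, 4, 1, 2): 27 + (-7) + 16 + 6 = 42
σ = (3, 4, 2, 1): 27 + (-7) + 17 + 25 = 62
σ = (4, 1, 2, 3): 2 + 14 + 17 + 10 = 43
σ = (4, 1, 3, 2): 2 + 14 + 6 + 6 = 28
σ = (4, 2, 1, 3): 2 + 8 + 16 + 10 = 36
σ = (4, 2, 3, 1): 2 + 8 + 6 + 25 = 41
σ = (4, 3, 1, 2): 2 + 5 + 16 + 6 = 29
σ = (4, 3, 2, 1): 2 + 5 + 17 + 25 = 49
Optimal value attained by: σ = (3, 2, 4, 1).
Answer: det⊕(T) = 85; verdict: NONSINGULAR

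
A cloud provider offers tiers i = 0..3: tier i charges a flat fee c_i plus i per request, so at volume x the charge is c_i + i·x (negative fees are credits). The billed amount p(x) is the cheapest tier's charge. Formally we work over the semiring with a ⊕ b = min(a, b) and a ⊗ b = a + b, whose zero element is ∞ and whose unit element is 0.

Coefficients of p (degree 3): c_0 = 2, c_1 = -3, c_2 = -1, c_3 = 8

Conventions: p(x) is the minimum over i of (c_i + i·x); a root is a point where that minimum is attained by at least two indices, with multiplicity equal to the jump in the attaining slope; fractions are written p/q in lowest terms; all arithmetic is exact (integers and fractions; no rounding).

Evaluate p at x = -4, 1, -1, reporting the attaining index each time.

p(-4) = min(2+0·(-4)=2, -3+1·(-4)=-7, -1+2·(-4)=-9, 8+3·(-4)=-4) = -9 (attained by i=2)
p(1) = min(2+0·1=2, -3+1·1=-2, -1+2·1=1, 8+3·1=11) = -2 (attained by i=1)
p(-1) = min(2+0·(-1)=2, -3+1·(-1)=-4, -1+2·(-1)=-3, 8+3·(-1)=5) = -4 (attained by i=1)
Answer: p(-4) = -9; p(1) = -2; p(-1) = -4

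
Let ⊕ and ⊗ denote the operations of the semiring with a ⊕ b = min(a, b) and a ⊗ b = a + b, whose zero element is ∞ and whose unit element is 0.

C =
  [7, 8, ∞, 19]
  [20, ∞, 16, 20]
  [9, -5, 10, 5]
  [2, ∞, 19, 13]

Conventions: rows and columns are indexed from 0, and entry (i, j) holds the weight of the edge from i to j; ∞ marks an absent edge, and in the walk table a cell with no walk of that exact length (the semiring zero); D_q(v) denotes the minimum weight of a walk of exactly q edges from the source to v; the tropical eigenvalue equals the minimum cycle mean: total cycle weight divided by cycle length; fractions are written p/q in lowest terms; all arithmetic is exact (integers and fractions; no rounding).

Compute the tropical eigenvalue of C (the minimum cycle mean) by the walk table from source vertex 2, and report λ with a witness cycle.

q=0: [∞, ∞, 0, ∞]
q=1: [9, -5, 10, 5]
q=2: [7, 5, 11, 15]
q=3: [14, 6, 21, 16]
q=4: [18, 16, 22, 26]
Optimal cycle mean attained by: cycle 1->2->1, total 16 + (-5), length 2.
Answer: λ = 11/2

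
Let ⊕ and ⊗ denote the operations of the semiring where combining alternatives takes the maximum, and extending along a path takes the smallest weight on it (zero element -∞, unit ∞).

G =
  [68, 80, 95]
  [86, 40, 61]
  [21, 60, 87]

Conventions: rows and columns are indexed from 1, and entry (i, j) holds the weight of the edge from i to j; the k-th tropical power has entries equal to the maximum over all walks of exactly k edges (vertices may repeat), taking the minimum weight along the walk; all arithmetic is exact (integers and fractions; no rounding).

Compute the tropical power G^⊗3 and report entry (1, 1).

G^⊗2:
  [80, 68, 87]
  [68, 80, 86]
  [60, 60, 87]
G^⊗3:
  [68, 80, 87]
  [80, 68, 86]
  [60, 60, 87]
Key observation: the optimum is the walk 1->1->2->1, with weight 68 min 80 min 86 = 68.
Optimal value attained by: walk 1->1->2->1.
Answer: (G^⊗3)[1][1] = 68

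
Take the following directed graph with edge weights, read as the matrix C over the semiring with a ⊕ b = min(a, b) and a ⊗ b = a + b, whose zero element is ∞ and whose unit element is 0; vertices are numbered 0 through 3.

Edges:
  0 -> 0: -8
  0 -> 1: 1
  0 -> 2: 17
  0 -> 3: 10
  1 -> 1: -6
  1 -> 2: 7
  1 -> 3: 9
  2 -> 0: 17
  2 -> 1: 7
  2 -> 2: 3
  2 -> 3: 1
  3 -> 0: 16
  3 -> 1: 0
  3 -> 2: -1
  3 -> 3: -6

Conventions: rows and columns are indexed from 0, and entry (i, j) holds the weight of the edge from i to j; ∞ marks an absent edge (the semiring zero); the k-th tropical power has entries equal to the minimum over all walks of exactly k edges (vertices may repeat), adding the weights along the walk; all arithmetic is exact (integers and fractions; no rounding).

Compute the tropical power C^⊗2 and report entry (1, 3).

C^⊗2:
  [-16, -7, 8, 2]
  [24, -12, 1, 3]
  [9, 1, 0, -5]
  [8, -6, -7, -12]
Key observation: the optimum is the walk 1->1->3, with weight (-6) + 9 = 3.
Optimal value attained by: walk 1->1->3.
Answer: (C^⊗2)[1][3] = 3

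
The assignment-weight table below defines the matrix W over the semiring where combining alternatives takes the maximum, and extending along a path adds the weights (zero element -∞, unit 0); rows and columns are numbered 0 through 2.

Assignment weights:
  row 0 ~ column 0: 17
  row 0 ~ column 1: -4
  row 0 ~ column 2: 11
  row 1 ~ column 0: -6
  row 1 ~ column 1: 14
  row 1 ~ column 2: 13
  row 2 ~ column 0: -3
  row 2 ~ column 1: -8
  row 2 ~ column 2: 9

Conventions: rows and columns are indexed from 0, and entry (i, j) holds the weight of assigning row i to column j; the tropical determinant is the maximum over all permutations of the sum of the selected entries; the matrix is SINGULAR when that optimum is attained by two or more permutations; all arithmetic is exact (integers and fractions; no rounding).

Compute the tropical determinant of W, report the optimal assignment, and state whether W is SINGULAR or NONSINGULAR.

σ = (0, 1, 2): 17 + 14 + 9 = 40
σ = (0, 2, 1): 17 + 13 + (-8) = 22
σ = (1, 0, 2): (-4) + (-6) + 9 = -1
σ = (1, 2, 0): (-4) + 13 + (-3) = 6
σ = (2, 0, 1): 11 + (-6) + (-8) = -3
σ = (2, 1, 0): 11 + 14 + (-3) = 22
Optimal value attained by: σ = (0, 1, 2).
Answer: det⊕(W) = 40; verdict: NONSINGULAR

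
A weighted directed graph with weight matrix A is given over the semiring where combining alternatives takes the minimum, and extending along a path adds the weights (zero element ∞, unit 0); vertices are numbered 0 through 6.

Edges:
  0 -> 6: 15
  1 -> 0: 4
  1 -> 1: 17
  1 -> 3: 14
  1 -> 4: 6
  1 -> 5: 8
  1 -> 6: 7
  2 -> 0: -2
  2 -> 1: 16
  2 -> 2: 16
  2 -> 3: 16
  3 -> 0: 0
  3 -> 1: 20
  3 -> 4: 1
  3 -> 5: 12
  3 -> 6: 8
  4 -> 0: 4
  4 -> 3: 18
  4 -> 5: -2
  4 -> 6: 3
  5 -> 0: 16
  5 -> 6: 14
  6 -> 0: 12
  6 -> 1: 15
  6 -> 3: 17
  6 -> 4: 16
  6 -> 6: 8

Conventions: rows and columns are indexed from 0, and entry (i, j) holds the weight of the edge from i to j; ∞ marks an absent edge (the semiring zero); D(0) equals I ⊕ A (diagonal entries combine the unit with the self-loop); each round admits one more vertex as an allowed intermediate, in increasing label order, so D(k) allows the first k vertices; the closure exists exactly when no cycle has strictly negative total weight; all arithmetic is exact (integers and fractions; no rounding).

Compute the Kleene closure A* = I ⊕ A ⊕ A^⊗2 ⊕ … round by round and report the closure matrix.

D(0):
  [0, ∞, ∞, ∞, ∞, ∞, 15]
  [4, 0, ∞, 14, 6, 8, 7]
  [-2, 16, 0, 16, ∞, ∞, ∞]
  [0, 20, ∞, 0, 1, 12, 8]
  [4, ∞, ∞, 18, 0, -2, 3]
  [16, ∞, ∞, ∞, ∞, 0, 14]
  [12, 15, ∞, 17, 16, ∞, 0]
D(1):
  [0, ∞, ∞, ∞, ∞, ∞, 15]
  [4, 0, ∞, 14, 6, 8, 7]
  [-2, 16, 0, 16, ∞, ∞, 13]
  [0, 20, ∞, 0, 1, 12, 8]
  [4, ∞, ∞, 18, 0, -2, 3]
  [16, ∞, ∞, ∞, ∞, 0, 14]
  [12, 15, ∞, 17, 16, ∞, 0]
D(2):
  [0, ∞, ∞, ∞, ∞, ∞, 15]
  [4, 0, ∞, 14, 6, 8, 7]
  [-2, 16, 0, 16, 22, 24, 13]
  [0, 20, ∞, 0, 1, 12, 8]
  [4, ∞, ∞, 18, 0, -2, 3]
  [16, ∞, ∞, ∞, ∞, 0, 14]
  [12, 15, ∞, 17, 16, 23, 0]
D(3):
  [0, ∞, ∞, ∞, ∞, ∞, 15]
  [4, 0, ∞, 14, 6, 8, 7]
  [-2, 16, 0, 16, 22, 24, 13]
  [0, 20, ∞, 0, 1, 12, 8]
  [4, ∞, ∞, 18, 0, -2, 3]
  [16, ∞, ∞, ∞, ∞, 0, 14]
  [12, 15, ∞, 17, 16, 23, 0]
D(4):
  [0, ∞, ∞, ∞, ∞, ∞, 15]
  [4, 0, ∞, 14, 6, 8, 7]
  [-2, 16, 0, 16, 17, 24, 13]
  [0, 20, ∞, 0, 1, 12, 8]
  [4, 38, ∞, 18, 0, -2, 3]
  [16, ∞, ∞, ∞, ∞, 0, 14]
  [12, 15, ∞, 17, 16, 23, 0]
D(5):
  [0, ∞, ∞, ∞, ∞, ∞, 15]
  [4, 0, ∞, 14, 6, 4, 7]
  [-2, 16, 0, 16, 17, 15, 13]
  [0, 20, ∞, 0, 1, -1, 4]
  [4, 38, ∞, 18, 0, -2, 3]
  [16, ∞, ∞, ∞, ∞, 0, 14]
  [12, 15, ∞, 17, 16, 14, 0]
D(6):
  [0, ∞, ∞, ∞, ∞, ∞, 15]
  [4, 0, ∞, 14, 6, 4, 7]
  [-2, 16, 0, 16, 17, 15, 13]
  [0, 20, ∞, 0, 1, -1, 4]
  [4, 38, ∞, 18, 0, -2, 3]
  [16, ∞, ∞, ∞, ∞, 0, 14]
  [12, 15, ∞, 17, 16, 14, 0]
D(7):
  [0, 30, ∞, 32, 31, 29, 15]
  [4, 0, ∞, 14, 6, 4, 7]
  [-2, 16, 0, 16, 17, 15, 13]
  [0, 19, ∞, 0, 1, -1, 4]
  [4, 18, ∞, 18, 0, -2, 3]
  [16, 29, ∞, 31, 30, 0, 14]
  [12, 15, ∞, 17, 16, 14, 0]
Answer: A* = [[0, 30, ∞, 32, 31, 29, 15], [4, 0, ∞, 14, 6, 4, 7], [-2, 16, 0, 16, 17, 15, 13], [0, 19, ∞, 0, 1, -1, 4], [4, 18, ∞, 18, 0, -2, 3], [16, 29, ∞, 31, 30, 0, 14], [12, 15, ∞, 17, 16, 14, 0]]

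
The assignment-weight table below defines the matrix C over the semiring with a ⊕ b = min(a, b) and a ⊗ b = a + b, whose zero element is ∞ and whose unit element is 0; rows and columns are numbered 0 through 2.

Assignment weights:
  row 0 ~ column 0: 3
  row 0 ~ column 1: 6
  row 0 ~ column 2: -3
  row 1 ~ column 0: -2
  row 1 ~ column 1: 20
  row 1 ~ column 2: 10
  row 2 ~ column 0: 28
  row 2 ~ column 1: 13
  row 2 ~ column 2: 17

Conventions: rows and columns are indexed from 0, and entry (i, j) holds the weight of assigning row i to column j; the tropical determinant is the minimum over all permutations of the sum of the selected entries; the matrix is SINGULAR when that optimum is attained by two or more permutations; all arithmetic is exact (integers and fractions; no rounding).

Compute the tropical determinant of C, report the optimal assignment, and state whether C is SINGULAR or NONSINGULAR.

σ = (0, 1, 2): 3 + 20 + 17 = 40
σ = (0, 2, 1): 3 + 10 + 13 = 26
σ = (1, 0, 2): 6 + (-2) + 17 = 21
σ = (1, 2, 0): 6 + 10 + 28 = 44
σ = (2, 0, 1): (-3) + (-2) + 13 = 8
σ = (2, 1, 0): (-3) + 20 + 28 = 45
Optimal value attained by: σ = (2, 0, 1).
Answer: det⊕(C) = 8; verdict: NONSINGULAR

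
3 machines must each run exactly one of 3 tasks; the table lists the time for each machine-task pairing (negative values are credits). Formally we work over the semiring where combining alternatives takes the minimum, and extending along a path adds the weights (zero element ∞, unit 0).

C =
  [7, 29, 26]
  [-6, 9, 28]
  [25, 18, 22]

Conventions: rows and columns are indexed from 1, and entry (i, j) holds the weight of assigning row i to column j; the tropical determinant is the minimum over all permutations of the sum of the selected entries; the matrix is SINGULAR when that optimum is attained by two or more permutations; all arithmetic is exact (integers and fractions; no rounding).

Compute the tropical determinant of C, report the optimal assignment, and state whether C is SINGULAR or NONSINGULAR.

σ = (1, 2, 3): 7 + 9 + 22 = 38
σ = (1, 3, 2): 7 + 28 + 18 = 53
σ = (2, 1, 3): 29 + (-6) + 22 = 45
σ = (2, 3, 1): 29 + 28 + 25 = 82
σ = (3, 1, 2): 26 + (-6) + 18 = 38
σ = (3, 2, 1): 26 + 9 + 25 = 60
Optimal value attained by: σ = (1, 2, 3).
Answer: det⊕(C) = 38; verdict: SINGULAR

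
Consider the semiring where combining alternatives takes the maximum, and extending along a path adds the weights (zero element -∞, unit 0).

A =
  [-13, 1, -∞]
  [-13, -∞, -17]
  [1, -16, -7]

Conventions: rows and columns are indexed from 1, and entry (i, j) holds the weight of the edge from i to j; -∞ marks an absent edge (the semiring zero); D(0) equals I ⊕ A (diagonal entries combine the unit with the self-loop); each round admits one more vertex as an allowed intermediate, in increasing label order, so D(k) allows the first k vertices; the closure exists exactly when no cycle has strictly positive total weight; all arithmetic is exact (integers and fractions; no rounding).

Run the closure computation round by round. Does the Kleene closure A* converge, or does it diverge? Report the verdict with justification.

D(0):
  [0, 1, -∞]
  [-13, 0, -17]
  [1, -16, 0]
D(1):
  [0, 1, -∞]
  [-13, 0, -17]
  [1, 2, 0]
D(2):
  [0, 1, -16]
  [-13, 0, -17]
  [1, 2, 0]
D(3):
  [0, 1, -16]
  [-13, 0, -17]
  [1, 2, 0]
Key observation: every diagonal entry stays at the unit through all rounds, so no improving cycle exists.
Answer: CONVERGES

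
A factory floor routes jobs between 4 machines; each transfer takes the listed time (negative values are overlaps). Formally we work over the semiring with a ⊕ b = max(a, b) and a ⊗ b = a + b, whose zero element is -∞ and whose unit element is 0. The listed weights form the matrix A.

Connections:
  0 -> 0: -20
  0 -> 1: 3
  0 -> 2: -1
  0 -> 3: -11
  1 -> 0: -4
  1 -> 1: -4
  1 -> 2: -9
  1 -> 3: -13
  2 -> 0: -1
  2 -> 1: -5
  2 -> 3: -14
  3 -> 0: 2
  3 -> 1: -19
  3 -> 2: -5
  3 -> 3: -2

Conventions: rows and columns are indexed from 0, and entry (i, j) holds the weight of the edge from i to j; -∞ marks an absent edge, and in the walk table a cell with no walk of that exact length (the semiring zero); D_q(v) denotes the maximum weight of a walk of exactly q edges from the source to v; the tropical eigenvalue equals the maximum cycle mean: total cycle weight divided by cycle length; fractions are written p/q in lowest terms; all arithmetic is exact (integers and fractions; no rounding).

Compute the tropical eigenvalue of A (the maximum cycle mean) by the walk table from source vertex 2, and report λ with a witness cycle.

q=0: [-∞, -∞, 0, -∞]
q=1: [-1, -5, -∞, -14]
q=2: [-9, 2, -2, -12]
q=3: [-2, -2, -7, -11]
q=4: [-6, 1, -3, -13]
Optimal cycle mean attained by: cycle 0->1->0, total 3 + (-4), length 2.
Answer: λ = -1/2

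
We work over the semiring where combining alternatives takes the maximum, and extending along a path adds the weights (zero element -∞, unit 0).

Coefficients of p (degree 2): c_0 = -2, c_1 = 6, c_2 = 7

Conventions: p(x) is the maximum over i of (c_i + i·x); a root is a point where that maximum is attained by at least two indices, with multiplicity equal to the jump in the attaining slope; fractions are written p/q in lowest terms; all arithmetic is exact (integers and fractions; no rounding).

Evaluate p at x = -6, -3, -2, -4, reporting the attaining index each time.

p(-6) = max(-2+0·(-6)=-2, 6+1·(-6)=0, 7+2·(-6)=-5) = 0 (attained by i=1)
p(-3) = max(-2+0·(-3)=-2, 6+1·(-3)=3, 7+2·(-3)=1) = 3 (attained by i=1)
p(-2) = max(-2+0·(-2)=-2, 6+1·(-2)=4, 7+2·(-2)=3) = 4 (attained by i=1)
p(-4) = max(-2+0·(-4)=-2, 6+1·(-4)=2, 7+2·(-4)=-1) = 2 (attained by i=1)
Answer: p(-6) = 0; p(-3) = 3; p(-2) = 4; p(-4) = 2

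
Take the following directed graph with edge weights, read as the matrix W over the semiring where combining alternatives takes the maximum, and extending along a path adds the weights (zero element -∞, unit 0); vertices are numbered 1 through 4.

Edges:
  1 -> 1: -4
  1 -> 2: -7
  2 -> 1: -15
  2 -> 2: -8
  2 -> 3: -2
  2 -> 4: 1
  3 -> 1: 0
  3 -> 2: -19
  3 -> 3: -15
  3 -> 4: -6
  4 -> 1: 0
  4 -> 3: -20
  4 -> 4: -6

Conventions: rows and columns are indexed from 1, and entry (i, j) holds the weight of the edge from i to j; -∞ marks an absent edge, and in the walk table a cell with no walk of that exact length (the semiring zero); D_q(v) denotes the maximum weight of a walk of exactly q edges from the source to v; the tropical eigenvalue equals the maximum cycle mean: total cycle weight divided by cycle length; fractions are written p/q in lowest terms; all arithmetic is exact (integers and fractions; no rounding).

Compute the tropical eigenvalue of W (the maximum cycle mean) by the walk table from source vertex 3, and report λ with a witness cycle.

q=0: [-∞, -∞, 0, -∞]
q=1: [0, -19, -15, -6]
q=2: [-4, -7, -21, -12]
q=3: [-8, -11, -9, -6]
q=4: [-6, -15, -13, -10]
Optimal cycle mean attained by: cycle 1->2->4->1, total (-7) + 1 + 0, length 3.
Answer: λ = -2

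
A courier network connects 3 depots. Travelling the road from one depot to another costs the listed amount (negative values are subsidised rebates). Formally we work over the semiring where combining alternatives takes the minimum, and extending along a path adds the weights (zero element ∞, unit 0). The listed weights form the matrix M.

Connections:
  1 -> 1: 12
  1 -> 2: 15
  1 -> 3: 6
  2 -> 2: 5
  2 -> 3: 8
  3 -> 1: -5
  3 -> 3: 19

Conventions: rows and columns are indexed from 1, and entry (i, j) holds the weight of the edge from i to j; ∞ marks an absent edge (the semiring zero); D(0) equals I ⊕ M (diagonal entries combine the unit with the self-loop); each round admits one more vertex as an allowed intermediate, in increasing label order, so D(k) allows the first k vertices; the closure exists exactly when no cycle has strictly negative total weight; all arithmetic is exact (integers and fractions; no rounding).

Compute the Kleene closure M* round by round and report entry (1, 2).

D(0):
  [0, 15, 6]
  [∞, 0, 8]
  [-5, ∞, 0]
D(1):
  [0, 15, 6]
  [∞, 0, 8]
  [-5, 10, 0]
D(2):
  [0, 15, 6]
  [∞, 0, 8]
  [-5, 10, 0]
D(3):
  [0, 15, 6]
  [3, 0, 8]
  [-5, 10, 0]
Answer: M*[1][2] = 15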